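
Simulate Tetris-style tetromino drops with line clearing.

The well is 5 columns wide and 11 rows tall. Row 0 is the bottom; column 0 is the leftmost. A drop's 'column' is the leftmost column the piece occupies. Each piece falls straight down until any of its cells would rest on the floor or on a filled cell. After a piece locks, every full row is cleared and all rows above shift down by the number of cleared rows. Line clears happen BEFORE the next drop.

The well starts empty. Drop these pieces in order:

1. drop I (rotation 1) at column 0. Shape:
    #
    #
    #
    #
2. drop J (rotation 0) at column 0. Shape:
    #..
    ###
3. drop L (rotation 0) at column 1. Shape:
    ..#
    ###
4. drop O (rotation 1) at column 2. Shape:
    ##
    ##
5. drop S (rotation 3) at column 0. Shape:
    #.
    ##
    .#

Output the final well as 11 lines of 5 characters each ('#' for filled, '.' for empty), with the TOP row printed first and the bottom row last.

Drop 1: I rot1 at col 0 lands with bottom-row=0; cleared 0 line(s) (total 0); column heights now [4 0 0 0 0], max=4
Drop 2: J rot0 at col 0 lands with bottom-row=4; cleared 0 line(s) (total 0); column heights now [6 5 5 0 0], max=6
Drop 3: L rot0 at col 1 lands with bottom-row=5; cleared 0 line(s) (total 0); column heights now [6 6 6 7 0], max=7
Drop 4: O rot1 at col 2 lands with bottom-row=7; cleared 0 line(s) (total 0); column heights now [6 6 9 9 0], max=9
Drop 5: S rot3 at col 0 lands with bottom-row=6; cleared 0 line(s) (total 0); column heights now [9 8 9 9 0], max=9

Answer: .....
.....
#.##.
####.
.#.#.
####.
###..
#....
#....
#....
#....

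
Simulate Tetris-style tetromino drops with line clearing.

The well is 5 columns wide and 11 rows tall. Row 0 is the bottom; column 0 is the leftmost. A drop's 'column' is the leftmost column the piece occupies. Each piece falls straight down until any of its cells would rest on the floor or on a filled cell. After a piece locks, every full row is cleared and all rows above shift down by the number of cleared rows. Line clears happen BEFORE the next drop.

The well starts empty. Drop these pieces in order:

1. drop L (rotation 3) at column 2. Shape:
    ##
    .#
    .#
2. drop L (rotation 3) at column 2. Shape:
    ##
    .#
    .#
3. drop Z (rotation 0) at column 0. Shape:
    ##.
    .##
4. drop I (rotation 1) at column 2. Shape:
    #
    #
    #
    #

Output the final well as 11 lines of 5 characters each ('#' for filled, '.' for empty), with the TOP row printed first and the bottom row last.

Drop 1: L rot3 at col 2 lands with bottom-row=0; cleared 0 line(s) (total 0); column heights now [0 0 3 3 0], max=3
Drop 2: L rot3 at col 2 lands with bottom-row=3; cleared 0 line(s) (total 0); column heights now [0 0 6 6 0], max=6
Drop 3: Z rot0 at col 0 lands with bottom-row=6; cleared 0 line(s) (total 0); column heights now [8 8 7 6 0], max=8
Drop 4: I rot1 at col 2 lands with bottom-row=7; cleared 0 line(s) (total 0); column heights now [8 8 11 6 0], max=11

Answer: ..#..
..#..
..#..
###..
.##..
..##.
...#.
...#.
..##.
...#.
...#.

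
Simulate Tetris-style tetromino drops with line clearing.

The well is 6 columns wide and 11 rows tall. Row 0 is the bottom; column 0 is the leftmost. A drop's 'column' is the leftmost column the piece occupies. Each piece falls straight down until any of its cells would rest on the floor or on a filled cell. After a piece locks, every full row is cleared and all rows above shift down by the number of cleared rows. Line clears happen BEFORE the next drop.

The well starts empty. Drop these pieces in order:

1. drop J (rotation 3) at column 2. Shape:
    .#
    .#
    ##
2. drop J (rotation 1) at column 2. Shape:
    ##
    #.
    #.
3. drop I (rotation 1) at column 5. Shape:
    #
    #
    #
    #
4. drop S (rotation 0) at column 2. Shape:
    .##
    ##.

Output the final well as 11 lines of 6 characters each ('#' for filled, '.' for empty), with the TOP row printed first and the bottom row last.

Drop 1: J rot3 at col 2 lands with bottom-row=0; cleared 0 line(s) (total 0); column heights now [0 0 1 3 0 0], max=3
Drop 2: J rot1 at col 2 lands with bottom-row=1; cleared 0 line(s) (total 0); column heights now [0 0 4 4 0 0], max=4
Drop 3: I rot1 at col 5 lands with bottom-row=0; cleared 0 line(s) (total 0); column heights now [0 0 4 4 0 4], max=4
Drop 4: S rot0 at col 2 lands with bottom-row=4; cleared 0 line(s) (total 0); column heights now [0 0 5 6 6 4], max=6

Answer: ......
......
......
......
......
...##.
..##..
..##.#
..##.#
..##.#
..##.#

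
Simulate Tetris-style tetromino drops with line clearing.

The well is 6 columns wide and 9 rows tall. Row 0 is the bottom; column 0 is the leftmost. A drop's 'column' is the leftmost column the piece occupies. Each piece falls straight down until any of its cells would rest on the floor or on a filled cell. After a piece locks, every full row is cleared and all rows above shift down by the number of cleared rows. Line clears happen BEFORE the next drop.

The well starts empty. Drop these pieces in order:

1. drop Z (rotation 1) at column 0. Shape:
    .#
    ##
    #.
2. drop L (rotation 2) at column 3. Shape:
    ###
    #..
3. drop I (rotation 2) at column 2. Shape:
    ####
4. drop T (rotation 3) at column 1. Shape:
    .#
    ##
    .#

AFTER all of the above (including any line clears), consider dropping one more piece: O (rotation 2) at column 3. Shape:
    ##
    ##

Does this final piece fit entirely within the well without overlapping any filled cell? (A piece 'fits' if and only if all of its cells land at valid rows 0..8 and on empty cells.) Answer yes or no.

Drop 1: Z rot1 at col 0 lands with bottom-row=0; cleared 0 line(s) (total 0); column heights now [2 3 0 0 0 0], max=3
Drop 2: L rot2 at col 3 lands with bottom-row=0; cleared 0 line(s) (total 0); column heights now [2 3 0 2 2 2], max=3
Drop 3: I rot2 at col 2 lands with bottom-row=2; cleared 0 line(s) (total 0); column heights now [2 3 3 3 3 3], max=3
Drop 4: T rot3 at col 1 lands with bottom-row=3; cleared 0 line(s) (total 0); column heights now [2 5 6 3 3 3], max=6
Test piece O rot2 at col 3 (width 2): heights before test = [2 5 6 3 3 3]; fits = True

Answer: yes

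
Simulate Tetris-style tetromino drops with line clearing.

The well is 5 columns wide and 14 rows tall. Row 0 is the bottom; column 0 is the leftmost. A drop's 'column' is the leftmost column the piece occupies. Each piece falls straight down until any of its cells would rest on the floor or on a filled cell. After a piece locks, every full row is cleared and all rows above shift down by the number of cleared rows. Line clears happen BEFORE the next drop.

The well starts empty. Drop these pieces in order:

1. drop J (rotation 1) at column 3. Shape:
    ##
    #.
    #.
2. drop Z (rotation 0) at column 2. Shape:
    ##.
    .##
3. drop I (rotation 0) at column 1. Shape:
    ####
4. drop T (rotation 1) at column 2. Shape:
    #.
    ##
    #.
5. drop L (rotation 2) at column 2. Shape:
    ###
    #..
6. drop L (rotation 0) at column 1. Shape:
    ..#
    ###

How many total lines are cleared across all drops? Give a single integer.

Answer: 0

Derivation:
Drop 1: J rot1 at col 3 lands with bottom-row=0; cleared 0 line(s) (total 0); column heights now [0 0 0 3 3], max=3
Drop 2: Z rot0 at col 2 lands with bottom-row=3; cleared 0 line(s) (total 0); column heights now [0 0 5 5 4], max=5
Drop 3: I rot0 at col 1 lands with bottom-row=5; cleared 0 line(s) (total 0); column heights now [0 6 6 6 6], max=6
Drop 4: T rot1 at col 2 lands with bottom-row=6; cleared 0 line(s) (total 0); column heights now [0 6 9 8 6], max=9
Drop 5: L rot2 at col 2 lands with bottom-row=9; cleared 0 line(s) (total 0); column heights now [0 6 11 11 11], max=11
Drop 6: L rot0 at col 1 lands with bottom-row=11; cleared 0 line(s) (total 0); column heights now [0 12 12 13 11], max=13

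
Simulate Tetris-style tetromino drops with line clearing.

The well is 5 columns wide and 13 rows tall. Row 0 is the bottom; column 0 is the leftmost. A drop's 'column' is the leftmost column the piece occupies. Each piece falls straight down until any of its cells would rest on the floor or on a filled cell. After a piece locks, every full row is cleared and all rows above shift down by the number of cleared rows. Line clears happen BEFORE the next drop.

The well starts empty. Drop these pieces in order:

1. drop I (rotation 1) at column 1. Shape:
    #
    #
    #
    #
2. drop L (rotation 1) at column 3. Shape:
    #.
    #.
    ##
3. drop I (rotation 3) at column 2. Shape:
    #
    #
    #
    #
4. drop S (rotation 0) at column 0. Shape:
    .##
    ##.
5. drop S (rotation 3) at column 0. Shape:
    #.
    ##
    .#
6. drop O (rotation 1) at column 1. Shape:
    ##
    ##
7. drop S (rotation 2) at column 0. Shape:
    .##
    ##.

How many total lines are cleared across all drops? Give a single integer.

Answer: 0

Derivation:
Drop 1: I rot1 at col 1 lands with bottom-row=0; cleared 0 line(s) (total 0); column heights now [0 4 0 0 0], max=4
Drop 2: L rot1 at col 3 lands with bottom-row=0; cleared 0 line(s) (total 0); column heights now [0 4 0 3 1], max=4
Drop 3: I rot3 at col 2 lands with bottom-row=0; cleared 0 line(s) (total 0); column heights now [0 4 4 3 1], max=4
Drop 4: S rot0 at col 0 lands with bottom-row=4; cleared 0 line(s) (total 0); column heights now [5 6 6 3 1], max=6
Drop 5: S rot3 at col 0 lands with bottom-row=6; cleared 0 line(s) (total 0); column heights now [9 8 6 3 1], max=9
Drop 6: O rot1 at col 1 lands with bottom-row=8; cleared 0 line(s) (total 0); column heights now [9 10 10 3 1], max=10
Drop 7: S rot2 at col 0 lands with bottom-row=10; cleared 0 line(s) (total 0); column heights now [11 12 12 3 1], max=12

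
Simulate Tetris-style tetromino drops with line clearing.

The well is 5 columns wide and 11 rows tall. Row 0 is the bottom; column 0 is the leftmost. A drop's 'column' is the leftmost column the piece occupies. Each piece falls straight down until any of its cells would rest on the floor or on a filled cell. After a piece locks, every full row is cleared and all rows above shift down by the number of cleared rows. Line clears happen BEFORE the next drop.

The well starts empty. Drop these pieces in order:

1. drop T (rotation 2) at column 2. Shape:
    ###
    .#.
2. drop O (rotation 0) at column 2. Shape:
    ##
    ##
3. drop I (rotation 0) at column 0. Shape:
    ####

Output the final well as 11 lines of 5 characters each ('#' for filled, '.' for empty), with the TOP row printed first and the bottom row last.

Answer: .....
.....
.....
.....
.....
.....
####.
..##.
..##.
..###
...#.

Derivation:
Drop 1: T rot2 at col 2 lands with bottom-row=0; cleared 0 line(s) (total 0); column heights now [0 0 2 2 2], max=2
Drop 2: O rot0 at col 2 lands with bottom-row=2; cleared 0 line(s) (total 0); column heights now [0 0 4 4 2], max=4
Drop 3: I rot0 at col 0 lands with bottom-row=4; cleared 0 line(s) (total 0); column heights now [5 5 5 5 2], max=5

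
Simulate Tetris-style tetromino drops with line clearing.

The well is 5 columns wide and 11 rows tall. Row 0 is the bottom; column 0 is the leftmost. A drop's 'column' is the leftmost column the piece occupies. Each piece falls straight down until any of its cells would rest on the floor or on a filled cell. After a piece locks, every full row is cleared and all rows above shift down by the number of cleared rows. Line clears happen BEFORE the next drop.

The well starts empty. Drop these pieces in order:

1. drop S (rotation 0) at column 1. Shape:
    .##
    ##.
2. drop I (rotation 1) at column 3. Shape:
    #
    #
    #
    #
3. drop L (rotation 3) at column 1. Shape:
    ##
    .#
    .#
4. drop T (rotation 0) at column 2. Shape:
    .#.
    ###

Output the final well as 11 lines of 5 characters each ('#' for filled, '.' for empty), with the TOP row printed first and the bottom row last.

Drop 1: S rot0 at col 1 lands with bottom-row=0; cleared 0 line(s) (total 0); column heights now [0 1 2 2 0], max=2
Drop 2: I rot1 at col 3 lands with bottom-row=2; cleared 0 line(s) (total 0); column heights now [0 1 2 6 0], max=6
Drop 3: L rot3 at col 1 lands with bottom-row=2; cleared 0 line(s) (total 0); column heights now [0 5 5 6 0], max=6
Drop 4: T rot0 at col 2 lands with bottom-row=6; cleared 0 line(s) (total 0); column heights now [0 5 7 8 7], max=8

Answer: .....
.....
.....
...#.
..###
...#.
.###.
..##.
..##.
..##.
.##..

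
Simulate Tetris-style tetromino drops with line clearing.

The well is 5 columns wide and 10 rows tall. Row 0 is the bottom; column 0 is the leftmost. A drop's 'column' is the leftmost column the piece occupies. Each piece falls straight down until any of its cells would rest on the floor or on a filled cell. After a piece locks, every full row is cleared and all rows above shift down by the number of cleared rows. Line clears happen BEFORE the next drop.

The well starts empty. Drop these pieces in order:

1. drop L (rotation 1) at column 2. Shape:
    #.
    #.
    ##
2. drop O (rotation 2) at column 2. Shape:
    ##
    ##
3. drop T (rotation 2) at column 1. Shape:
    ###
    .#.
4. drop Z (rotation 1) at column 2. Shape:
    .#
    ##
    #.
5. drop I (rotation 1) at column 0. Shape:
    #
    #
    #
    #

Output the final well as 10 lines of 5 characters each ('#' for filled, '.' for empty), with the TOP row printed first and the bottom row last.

Drop 1: L rot1 at col 2 lands with bottom-row=0; cleared 0 line(s) (total 0); column heights now [0 0 3 1 0], max=3
Drop 2: O rot2 at col 2 lands with bottom-row=3; cleared 0 line(s) (total 0); column heights now [0 0 5 5 0], max=5
Drop 3: T rot2 at col 1 lands with bottom-row=5; cleared 0 line(s) (total 0); column heights now [0 7 7 7 0], max=7
Drop 4: Z rot1 at col 2 lands with bottom-row=7; cleared 0 line(s) (total 0); column heights now [0 7 9 10 0], max=10
Drop 5: I rot1 at col 0 lands with bottom-row=0; cleared 0 line(s) (total 0); column heights now [4 7 9 10 0], max=10

Answer: ...#.
..##.
..#..
.###.
..#..
..##.
#.##.
#.#..
#.#..
#.##.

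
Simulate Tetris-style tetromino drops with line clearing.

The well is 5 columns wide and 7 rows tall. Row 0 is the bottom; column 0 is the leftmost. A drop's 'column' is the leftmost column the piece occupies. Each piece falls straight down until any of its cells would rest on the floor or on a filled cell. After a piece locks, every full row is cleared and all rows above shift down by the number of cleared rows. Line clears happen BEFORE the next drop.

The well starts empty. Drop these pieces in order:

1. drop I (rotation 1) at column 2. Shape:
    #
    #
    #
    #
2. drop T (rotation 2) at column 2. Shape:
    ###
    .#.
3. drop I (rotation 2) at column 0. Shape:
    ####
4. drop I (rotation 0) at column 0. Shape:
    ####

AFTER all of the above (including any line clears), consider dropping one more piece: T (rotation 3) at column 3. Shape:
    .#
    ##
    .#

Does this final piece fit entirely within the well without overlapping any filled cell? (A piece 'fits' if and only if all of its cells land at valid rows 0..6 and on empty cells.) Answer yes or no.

Drop 1: I rot1 at col 2 lands with bottom-row=0; cleared 0 line(s) (total 0); column heights now [0 0 4 0 0], max=4
Drop 2: T rot2 at col 2 lands with bottom-row=3; cleared 0 line(s) (total 0); column heights now [0 0 5 5 5], max=5
Drop 3: I rot2 at col 0 lands with bottom-row=5; cleared 0 line(s) (total 0); column heights now [6 6 6 6 5], max=6
Drop 4: I rot0 at col 0 lands with bottom-row=6; cleared 0 line(s) (total 0); column heights now [7 7 7 7 5], max=7
Test piece T rot3 at col 3 (width 2): heights before test = [7 7 7 7 5]; fits = False

Answer: no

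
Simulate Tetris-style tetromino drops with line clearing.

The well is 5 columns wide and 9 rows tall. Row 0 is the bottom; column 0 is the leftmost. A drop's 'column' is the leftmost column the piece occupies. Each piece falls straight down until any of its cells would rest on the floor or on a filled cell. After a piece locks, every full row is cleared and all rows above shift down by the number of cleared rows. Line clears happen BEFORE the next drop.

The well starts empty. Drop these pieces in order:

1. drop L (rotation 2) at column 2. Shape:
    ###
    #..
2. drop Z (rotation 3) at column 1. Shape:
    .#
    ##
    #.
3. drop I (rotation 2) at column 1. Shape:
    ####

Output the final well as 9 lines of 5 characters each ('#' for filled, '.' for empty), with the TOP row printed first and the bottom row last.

Drop 1: L rot2 at col 2 lands with bottom-row=0; cleared 0 line(s) (total 0); column heights now [0 0 2 2 2], max=2
Drop 2: Z rot3 at col 1 lands with bottom-row=1; cleared 0 line(s) (total 0); column heights now [0 3 4 2 2], max=4
Drop 3: I rot2 at col 1 lands with bottom-row=4; cleared 0 line(s) (total 0); column heights now [0 5 5 5 5], max=5

Answer: .....
.....
.....
.....
.####
..#..
.##..
.####
..#..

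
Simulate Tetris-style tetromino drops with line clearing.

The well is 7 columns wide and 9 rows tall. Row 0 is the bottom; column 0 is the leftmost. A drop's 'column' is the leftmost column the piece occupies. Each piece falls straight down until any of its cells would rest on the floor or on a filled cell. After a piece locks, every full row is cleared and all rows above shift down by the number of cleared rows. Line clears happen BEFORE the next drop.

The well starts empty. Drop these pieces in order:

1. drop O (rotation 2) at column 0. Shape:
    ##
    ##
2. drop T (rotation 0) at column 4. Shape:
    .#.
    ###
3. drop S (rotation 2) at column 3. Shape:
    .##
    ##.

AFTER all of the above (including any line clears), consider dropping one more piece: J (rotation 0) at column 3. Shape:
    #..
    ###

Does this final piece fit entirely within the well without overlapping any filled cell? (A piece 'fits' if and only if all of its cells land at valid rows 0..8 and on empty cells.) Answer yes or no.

Drop 1: O rot2 at col 0 lands with bottom-row=0; cleared 0 line(s) (total 0); column heights now [2 2 0 0 0 0 0], max=2
Drop 2: T rot0 at col 4 lands with bottom-row=0; cleared 0 line(s) (total 0); column heights now [2 2 0 0 1 2 1], max=2
Drop 3: S rot2 at col 3 lands with bottom-row=1; cleared 0 line(s) (total 0); column heights now [2 2 0 2 3 3 1], max=3
Test piece J rot0 at col 3 (width 3): heights before test = [2 2 0 2 3 3 1]; fits = True

Answer: yes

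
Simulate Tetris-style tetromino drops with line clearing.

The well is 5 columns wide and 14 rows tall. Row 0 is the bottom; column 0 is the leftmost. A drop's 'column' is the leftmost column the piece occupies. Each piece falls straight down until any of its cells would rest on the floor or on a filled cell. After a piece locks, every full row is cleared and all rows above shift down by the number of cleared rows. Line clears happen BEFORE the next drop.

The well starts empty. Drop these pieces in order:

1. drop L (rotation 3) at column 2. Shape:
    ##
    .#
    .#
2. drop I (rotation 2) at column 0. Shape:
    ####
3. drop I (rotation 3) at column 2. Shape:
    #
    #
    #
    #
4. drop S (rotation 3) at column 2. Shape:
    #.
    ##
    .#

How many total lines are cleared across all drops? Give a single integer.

Drop 1: L rot3 at col 2 lands with bottom-row=0; cleared 0 line(s) (total 0); column heights now [0 0 3 3 0], max=3
Drop 2: I rot2 at col 0 lands with bottom-row=3; cleared 0 line(s) (total 0); column heights now [4 4 4 4 0], max=4
Drop 3: I rot3 at col 2 lands with bottom-row=4; cleared 0 line(s) (total 0); column heights now [4 4 8 4 0], max=8
Drop 4: S rot3 at col 2 lands with bottom-row=7; cleared 0 line(s) (total 0); column heights now [4 4 10 9 0], max=10

Answer: 0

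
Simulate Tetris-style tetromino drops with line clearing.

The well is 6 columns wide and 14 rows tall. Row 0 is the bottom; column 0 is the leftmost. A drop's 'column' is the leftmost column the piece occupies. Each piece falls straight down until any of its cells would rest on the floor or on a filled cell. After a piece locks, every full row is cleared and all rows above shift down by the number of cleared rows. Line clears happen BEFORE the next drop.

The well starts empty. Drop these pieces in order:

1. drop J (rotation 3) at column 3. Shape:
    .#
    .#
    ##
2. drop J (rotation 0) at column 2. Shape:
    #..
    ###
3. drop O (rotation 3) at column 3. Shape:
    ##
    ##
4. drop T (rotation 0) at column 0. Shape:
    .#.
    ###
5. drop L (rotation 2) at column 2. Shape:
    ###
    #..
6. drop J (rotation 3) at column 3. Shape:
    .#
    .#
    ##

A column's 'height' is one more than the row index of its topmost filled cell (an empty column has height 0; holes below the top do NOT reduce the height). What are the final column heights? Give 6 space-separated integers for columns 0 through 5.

Drop 1: J rot3 at col 3 lands with bottom-row=0; cleared 0 line(s) (total 0); column heights now [0 0 0 1 3 0], max=3
Drop 2: J rot0 at col 2 lands with bottom-row=3; cleared 0 line(s) (total 0); column heights now [0 0 5 4 4 0], max=5
Drop 3: O rot3 at col 3 lands with bottom-row=4; cleared 0 line(s) (total 0); column heights now [0 0 5 6 6 0], max=6
Drop 4: T rot0 at col 0 lands with bottom-row=5; cleared 0 line(s) (total 0); column heights now [6 7 6 6 6 0], max=7
Drop 5: L rot2 at col 2 lands with bottom-row=6; cleared 0 line(s) (total 0); column heights now [6 7 8 8 8 0], max=8
Drop 6: J rot3 at col 3 lands with bottom-row=8; cleared 0 line(s) (total 0); column heights now [6 7 8 9 11 0], max=11

Answer: 6 7 8 9 11 0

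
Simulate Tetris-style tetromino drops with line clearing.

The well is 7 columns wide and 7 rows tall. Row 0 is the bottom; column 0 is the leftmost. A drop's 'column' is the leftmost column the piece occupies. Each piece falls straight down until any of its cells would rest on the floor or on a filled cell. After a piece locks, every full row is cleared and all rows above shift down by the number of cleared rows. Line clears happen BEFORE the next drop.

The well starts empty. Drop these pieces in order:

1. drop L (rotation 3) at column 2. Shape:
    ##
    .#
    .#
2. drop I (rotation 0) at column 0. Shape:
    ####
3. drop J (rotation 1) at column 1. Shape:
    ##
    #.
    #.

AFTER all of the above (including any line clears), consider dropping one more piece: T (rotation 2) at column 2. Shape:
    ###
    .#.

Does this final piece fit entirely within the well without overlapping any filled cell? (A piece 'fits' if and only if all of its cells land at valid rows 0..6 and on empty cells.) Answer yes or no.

Answer: no

Derivation:
Drop 1: L rot3 at col 2 lands with bottom-row=0; cleared 0 line(s) (total 0); column heights now [0 0 3 3 0 0 0], max=3
Drop 2: I rot0 at col 0 lands with bottom-row=3; cleared 0 line(s) (total 0); column heights now [4 4 4 4 0 0 0], max=4
Drop 3: J rot1 at col 1 lands with bottom-row=4; cleared 0 line(s) (total 0); column heights now [4 7 7 4 0 0 0], max=7
Test piece T rot2 at col 2 (width 3): heights before test = [4 7 7 4 0 0 0]; fits = False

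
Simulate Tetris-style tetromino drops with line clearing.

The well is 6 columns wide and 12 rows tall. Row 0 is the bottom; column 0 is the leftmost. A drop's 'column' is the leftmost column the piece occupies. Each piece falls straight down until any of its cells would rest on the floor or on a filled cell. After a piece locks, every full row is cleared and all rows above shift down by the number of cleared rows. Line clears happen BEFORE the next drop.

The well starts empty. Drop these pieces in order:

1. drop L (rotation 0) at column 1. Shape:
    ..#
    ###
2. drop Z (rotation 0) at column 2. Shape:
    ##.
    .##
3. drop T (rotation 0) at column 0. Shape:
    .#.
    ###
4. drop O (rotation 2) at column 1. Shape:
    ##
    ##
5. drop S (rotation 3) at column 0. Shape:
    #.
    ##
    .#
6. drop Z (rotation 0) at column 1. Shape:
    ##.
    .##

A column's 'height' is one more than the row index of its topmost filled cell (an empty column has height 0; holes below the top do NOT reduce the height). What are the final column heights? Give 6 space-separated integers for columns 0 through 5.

Drop 1: L rot0 at col 1 lands with bottom-row=0; cleared 0 line(s) (total 0); column heights now [0 1 1 2 0 0], max=2
Drop 2: Z rot0 at col 2 lands with bottom-row=2; cleared 0 line(s) (total 0); column heights now [0 1 4 4 3 0], max=4
Drop 3: T rot0 at col 0 lands with bottom-row=4; cleared 0 line(s) (total 0); column heights now [5 6 5 4 3 0], max=6
Drop 4: O rot2 at col 1 lands with bottom-row=6; cleared 0 line(s) (total 0); column heights now [5 8 8 4 3 0], max=8
Drop 5: S rot3 at col 0 lands with bottom-row=8; cleared 0 line(s) (total 0); column heights now [11 10 8 4 3 0], max=11
Drop 6: Z rot0 at col 1 lands with bottom-row=9; cleared 0 line(s) (total 0); column heights now [11 11 11 10 3 0], max=11

Answer: 11 11 11 10 3 0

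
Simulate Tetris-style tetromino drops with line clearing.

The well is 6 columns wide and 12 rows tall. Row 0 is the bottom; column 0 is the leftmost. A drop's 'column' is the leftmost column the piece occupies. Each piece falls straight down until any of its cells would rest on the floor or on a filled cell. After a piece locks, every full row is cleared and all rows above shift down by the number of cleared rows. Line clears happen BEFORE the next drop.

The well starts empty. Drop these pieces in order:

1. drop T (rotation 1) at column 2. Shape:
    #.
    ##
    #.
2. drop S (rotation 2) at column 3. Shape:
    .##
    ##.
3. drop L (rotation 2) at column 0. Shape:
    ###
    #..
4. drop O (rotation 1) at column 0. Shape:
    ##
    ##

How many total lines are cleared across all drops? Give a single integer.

Answer: 0

Derivation:
Drop 1: T rot1 at col 2 lands with bottom-row=0; cleared 0 line(s) (total 0); column heights now [0 0 3 2 0 0], max=3
Drop 2: S rot2 at col 3 lands with bottom-row=2; cleared 0 line(s) (total 0); column heights now [0 0 3 3 4 4], max=4
Drop 3: L rot2 at col 0 lands with bottom-row=2; cleared 0 line(s) (total 0); column heights now [4 4 4 3 4 4], max=4
Drop 4: O rot1 at col 0 lands with bottom-row=4; cleared 0 line(s) (total 0); column heights now [6 6 4 3 4 4], max=6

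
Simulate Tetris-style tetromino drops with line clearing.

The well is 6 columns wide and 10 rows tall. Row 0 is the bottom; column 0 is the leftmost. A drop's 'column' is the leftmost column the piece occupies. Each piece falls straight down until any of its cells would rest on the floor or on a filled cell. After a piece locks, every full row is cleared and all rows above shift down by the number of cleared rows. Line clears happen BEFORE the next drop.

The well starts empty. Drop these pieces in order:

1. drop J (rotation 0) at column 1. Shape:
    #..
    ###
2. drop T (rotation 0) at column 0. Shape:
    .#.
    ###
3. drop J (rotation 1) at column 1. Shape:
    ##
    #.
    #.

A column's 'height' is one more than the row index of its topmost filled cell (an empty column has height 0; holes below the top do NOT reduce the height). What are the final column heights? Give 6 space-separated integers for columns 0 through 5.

Answer: 3 7 7 1 0 0

Derivation:
Drop 1: J rot0 at col 1 lands with bottom-row=0; cleared 0 line(s) (total 0); column heights now [0 2 1 1 0 0], max=2
Drop 2: T rot0 at col 0 lands with bottom-row=2; cleared 0 line(s) (total 0); column heights now [3 4 3 1 0 0], max=4
Drop 3: J rot1 at col 1 lands with bottom-row=4; cleared 0 line(s) (total 0); column heights now [3 7 7 1 0 0], max=7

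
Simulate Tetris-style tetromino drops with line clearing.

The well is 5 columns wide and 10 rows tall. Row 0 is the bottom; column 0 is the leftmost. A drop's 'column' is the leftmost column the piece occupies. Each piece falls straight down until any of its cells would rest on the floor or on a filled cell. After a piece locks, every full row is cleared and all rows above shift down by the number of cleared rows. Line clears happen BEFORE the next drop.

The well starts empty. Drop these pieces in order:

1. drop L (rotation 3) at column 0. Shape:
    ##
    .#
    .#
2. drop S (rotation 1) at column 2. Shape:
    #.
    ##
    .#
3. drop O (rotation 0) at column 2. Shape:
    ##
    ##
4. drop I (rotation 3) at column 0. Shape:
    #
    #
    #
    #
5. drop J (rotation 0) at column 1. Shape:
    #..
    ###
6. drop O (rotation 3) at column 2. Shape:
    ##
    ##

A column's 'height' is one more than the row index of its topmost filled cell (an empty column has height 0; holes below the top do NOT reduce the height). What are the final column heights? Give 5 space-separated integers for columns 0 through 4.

Drop 1: L rot3 at col 0 lands with bottom-row=0; cleared 0 line(s) (total 0); column heights now [3 3 0 0 0], max=3
Drop 2: S rot1 at col 2 lands with bottom-row=0; cleared 0 line(s) (total 0); column heights now [3 3 3 2 0], max=3
Drop 3: O rot0 at col 2 lands with bottom-row=3; cleared 0 line(s) (total 0); column heights now [3 3 5 5 0], max=5
Drop 4: I rot3 at col 0 lands with bottom-row=3; cleared 0 line(s) (total 0); column heights now [7 3 5 5 0], max=7
Drop 5: J rot0 at col 1 lands with bottom-row=5; cleared 0 line(s) (total 0); column heights now [7 7 6 6 0], max=7
Drop 6: O rot3 at col 2 lands with bottom-row=6; cleared 0 line(s) (total 0); column heights now [7 7 8 8 0], max=8

Answer: 7 7 8 8 0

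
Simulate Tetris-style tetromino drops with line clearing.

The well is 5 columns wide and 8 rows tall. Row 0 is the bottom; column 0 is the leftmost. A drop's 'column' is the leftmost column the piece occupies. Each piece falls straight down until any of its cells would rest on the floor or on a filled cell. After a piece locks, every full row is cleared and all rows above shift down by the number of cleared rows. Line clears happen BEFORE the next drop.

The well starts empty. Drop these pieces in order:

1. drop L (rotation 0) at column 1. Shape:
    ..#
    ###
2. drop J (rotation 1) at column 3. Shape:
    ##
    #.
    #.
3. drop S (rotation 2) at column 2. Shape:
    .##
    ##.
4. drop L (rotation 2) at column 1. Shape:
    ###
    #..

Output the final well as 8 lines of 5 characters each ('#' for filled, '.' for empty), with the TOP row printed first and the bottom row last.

Answer: .###.
.#.##
..##.
...##
...#.
...#.
...#.
.###.

Derivation:
Drop 1: L rot0 at col 1 lands with bottom-row=0; cleared 0 line(s) (total 0); column heights now [0 1 1 2 0], max=2
Drop 2: J rot1 at col 3 lands with bottom-row=2; cleared 0 line(s) (total 0); column heights now [0 1 1 5 5], max=5
Drop 3: S rot2 at col 2 lands with bottom-row=5; cleared 0 line(s) (total 0); column heights now [0 1 6 7 7], max=7
Drop 4: L rot2 at col 1 lands with bottom-row=6; cleared 0 line(s) (total 0); column heights now [0 8 8 8 7], max=8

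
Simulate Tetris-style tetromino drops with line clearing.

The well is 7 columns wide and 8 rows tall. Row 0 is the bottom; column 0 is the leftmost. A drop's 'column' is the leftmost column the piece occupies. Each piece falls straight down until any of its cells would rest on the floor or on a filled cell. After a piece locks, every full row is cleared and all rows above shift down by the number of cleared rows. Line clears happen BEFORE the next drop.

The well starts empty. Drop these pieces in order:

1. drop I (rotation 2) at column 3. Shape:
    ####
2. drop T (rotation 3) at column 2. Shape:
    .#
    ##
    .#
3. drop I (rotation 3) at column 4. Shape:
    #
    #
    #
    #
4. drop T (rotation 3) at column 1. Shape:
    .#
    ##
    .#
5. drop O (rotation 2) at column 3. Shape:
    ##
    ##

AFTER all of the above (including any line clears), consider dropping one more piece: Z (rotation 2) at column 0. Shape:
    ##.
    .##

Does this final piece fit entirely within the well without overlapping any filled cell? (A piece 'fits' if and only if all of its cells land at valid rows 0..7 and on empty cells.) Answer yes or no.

Answer: yes

Derivation:
Drop 1: I rot2 at col 3 lands with bottom-row=0; cleared 0 line(s) (total 0); column heights now [0 0 0 1 1 1 1], max=1
Drop 2: T rot3 at col 2 lands with bottom-row=1; cleared 0 line(s) (total 0); column heights now [0 0 3 4 1 1 1], max=4
Drop 3: I rot3 at col 4 lands with bottom-row=1; cleared 0 line(s) (total 0); column heights now [0 0 3 4 5 1 1], max=5
Drop 4: T rot3 at col 1 lands with bottom-row=3; cleared 0 line(s) (total 0); column heights now [0 5 6 4 5 1 1], max=6
Drop 5: O rot2 at col 3 lands with bottom-row=5; cleared 0 line(s) (total 0); column heights now [0 5 6 7 7 1 1], max=7
Test piece Z rot2 at col 0 (width 3): heights before test = [0 5 6 7 7 1 1]; fits = True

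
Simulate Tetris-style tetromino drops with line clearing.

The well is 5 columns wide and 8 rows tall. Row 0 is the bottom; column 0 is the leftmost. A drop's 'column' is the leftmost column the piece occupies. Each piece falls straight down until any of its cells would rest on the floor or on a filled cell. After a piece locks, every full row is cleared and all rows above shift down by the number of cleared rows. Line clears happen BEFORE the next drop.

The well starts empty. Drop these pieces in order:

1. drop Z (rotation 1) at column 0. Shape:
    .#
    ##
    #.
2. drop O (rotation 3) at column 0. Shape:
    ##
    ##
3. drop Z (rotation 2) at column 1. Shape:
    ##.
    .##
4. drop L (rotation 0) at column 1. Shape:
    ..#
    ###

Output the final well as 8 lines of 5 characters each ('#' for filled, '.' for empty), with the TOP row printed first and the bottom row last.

Answer: ...#.
.###.
.##..
####.
##...
.#...
##...
#....

Derivation:
Drop 1: Z rot1 at col 0 lands with bottom-row=0; cleared 0 line(s) (total 0); column heights now [2 3 0 0 0], max=3
Drop 2: O rot3 at col 0 lands with bottom-row=3; cleared 0 line(s) (total 0); column heights now [5 5 0 0 0], max=5
Drop 3: Z rot2 at col 1 lands with bottom-row=4; cleared 0 line(s) (total 0); column heights now [5 6 6 5 0], max=6
Drop 4: L rot0 at col 1 lands with bottom-row=6; cleared 0 line(s) (total 0); column heights now [5 7 7 8 0], max=8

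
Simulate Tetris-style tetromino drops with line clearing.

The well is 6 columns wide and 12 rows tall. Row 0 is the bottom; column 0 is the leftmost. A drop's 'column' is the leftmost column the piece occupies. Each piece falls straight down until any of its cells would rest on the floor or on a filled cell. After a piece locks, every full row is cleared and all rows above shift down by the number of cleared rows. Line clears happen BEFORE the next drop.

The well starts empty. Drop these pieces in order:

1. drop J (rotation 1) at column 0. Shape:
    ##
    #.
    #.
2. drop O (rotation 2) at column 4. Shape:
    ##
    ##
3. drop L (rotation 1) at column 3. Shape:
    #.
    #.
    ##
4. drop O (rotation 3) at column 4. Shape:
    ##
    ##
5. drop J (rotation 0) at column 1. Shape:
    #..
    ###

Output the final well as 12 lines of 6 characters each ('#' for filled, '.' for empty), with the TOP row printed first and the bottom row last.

Answer: ......
......
......
......
......
.#....
.###..
...###
...###
##.##.
#...##
#...##

Derivation:
Drop 1: J rot1 at col 0 lands with bottom-row=0; cleared 0 line(s) (total 0); column heights now [3 3 0 0 0 0], max=3
Drop 2: O rot2 at col 4 lands with bottom-row=0; cleared 0 line(s) (total 0); column heights now [3 3 0 0 2 2], max=3
Drop 3: L rot1 at col 3 lands with bottom-row=2; cleared 0 line(s) (total 0); column heights now [3 3 0 5 3 2], max=5
Drop 4: O rot3 at col 4 lands with bottom-row=3; cleared 0 line(s) (total 0); column heights now [3 3 0 5 5 5], max=5
Drop 5: J rot0 at col 1 lands with bottom-row=5; cleared 0 line(s) (total 0); column heights now [3 7 6 6 5 5], max=7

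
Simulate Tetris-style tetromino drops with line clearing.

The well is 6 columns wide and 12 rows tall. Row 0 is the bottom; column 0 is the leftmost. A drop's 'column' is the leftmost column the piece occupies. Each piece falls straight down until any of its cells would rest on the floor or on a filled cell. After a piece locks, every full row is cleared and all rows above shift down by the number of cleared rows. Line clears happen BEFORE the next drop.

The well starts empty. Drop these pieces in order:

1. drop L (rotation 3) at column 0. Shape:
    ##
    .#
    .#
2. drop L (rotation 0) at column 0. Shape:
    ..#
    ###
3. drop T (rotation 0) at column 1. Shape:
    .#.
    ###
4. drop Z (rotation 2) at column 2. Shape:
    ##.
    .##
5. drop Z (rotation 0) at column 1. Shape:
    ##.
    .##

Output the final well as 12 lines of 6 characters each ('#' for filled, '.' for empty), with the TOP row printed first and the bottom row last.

Answer: ......
......
.##...
..##..
..##..
..###.
.###..
..#...
###...
##....
.#....
.#....

Derivation:
Drop 1: L rot3 at col 0 lands with bottom-row=0; cleared 0 line(s) (total 0); column heights now [3 3 0 0 0 0], max=3
Drop 2: L rot0 at col 0 lands with bottom-row=3; cleared 0 line(s) (total 0); column heights now [4 4 5 0 0 0], max=5
Drop 3: T rot0 at col 1 lands with bottom-row=5; cleared 0 line(s) (total 0); column heights now [4 6 7 6 0 0], max=7
Drop 4: Z rot2 at col 2 lands with bottom-row=6; cleared 0 line(s) (total 0); column heights now [4 6 8 8 7 0], max=8
Drop 5: Z rot0 at col 1 lands with bottom-row=8; cleared 0 line(s) (total 0); column heights now [4 10 10 9 7 0], max=10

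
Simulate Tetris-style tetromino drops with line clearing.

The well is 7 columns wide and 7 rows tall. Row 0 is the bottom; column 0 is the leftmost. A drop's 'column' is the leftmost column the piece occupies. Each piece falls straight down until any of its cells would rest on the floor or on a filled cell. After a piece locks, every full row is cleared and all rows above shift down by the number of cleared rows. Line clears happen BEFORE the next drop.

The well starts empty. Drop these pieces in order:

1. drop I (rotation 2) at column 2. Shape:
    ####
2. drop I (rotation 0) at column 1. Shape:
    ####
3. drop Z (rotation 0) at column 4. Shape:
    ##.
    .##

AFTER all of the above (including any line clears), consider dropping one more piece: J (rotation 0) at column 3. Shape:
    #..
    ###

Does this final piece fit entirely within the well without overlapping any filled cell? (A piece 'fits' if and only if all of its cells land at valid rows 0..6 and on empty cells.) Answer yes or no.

Answer: yes

Derivation:
Drop 1: I rot2 at col 2 lands with bottom-row=0; cleared 0 line(s) (total 0); column heights now [0 0 1 1 1 1 0], max=1
Drop 2: I rot0 at col 1 lands with bottom-row=1; cleared 0 line(s) (total 0); column heights now [0 2 2 2 2 1 0], max=2
Drop 3: Z rot0 at col 4 lands with bottom-row=1; cleared 0 line(s) (total 0); column heights now [0 2 2 2 3 3 2], max=3
Test piece J rot0 at col 3 (width 3): heights before test = [0 2 2 2 3 3 2]; fits = True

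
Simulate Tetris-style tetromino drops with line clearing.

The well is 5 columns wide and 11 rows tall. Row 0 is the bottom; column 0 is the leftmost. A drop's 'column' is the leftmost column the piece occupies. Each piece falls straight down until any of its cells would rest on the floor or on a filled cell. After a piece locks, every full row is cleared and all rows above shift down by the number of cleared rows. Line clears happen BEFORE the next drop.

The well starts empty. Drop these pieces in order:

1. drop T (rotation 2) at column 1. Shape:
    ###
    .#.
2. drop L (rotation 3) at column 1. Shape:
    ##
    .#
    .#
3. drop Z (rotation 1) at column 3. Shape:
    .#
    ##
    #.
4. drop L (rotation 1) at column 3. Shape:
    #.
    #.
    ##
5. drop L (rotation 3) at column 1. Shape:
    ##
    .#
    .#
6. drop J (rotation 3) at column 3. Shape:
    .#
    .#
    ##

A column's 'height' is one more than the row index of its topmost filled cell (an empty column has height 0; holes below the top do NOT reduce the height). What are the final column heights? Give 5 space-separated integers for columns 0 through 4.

Answer: 0 8 8 9 11

Derivation:
Drop 1: T rot2 at col 1 lands with bottom-row=0; cleared 0 line(s) (total 0); column heights now [0 2 2 2 0], max=2
Drop 2: L rot3 at col 1 lands with bottom-row=2; cleared 0 line(s) (total 0); column heights now [0 5 5 2 0], max=5
Drop 3: Z rot1 at col 3 lands with bottom-row=2; cleared 0 line(s) (total 0); column heights now [0 5 5 4 5], max=5
Drop 4: L rot1 at col 3 lands with bottom-row=5; cleared 0 line(s) (total 0); column heights now [0 5 5 8 6], max=8
Drop 5: L rot3 at col 1 lands with bottom-row=5; cleared 0 line(s) (total 0); column heights now [0 8 8 8 6], max=8
Drop 6: J rot3 at col 3 lands with bottom-row=8; cleared 0 line(s) (total 0); column heights now [0 8 8 9 11], max=11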